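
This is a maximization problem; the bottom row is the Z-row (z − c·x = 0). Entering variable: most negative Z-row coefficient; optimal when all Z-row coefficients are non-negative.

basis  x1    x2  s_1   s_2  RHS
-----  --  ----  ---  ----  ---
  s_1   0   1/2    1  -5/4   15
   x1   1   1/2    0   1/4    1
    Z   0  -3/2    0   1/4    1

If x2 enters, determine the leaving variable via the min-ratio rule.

x1

Column x2 entries and ratios — s_1: 15/(1/2) = 30; x1: 1/(1/2) = 2.
Smallest ratio is 2 in the row of x1, so x1 leaves.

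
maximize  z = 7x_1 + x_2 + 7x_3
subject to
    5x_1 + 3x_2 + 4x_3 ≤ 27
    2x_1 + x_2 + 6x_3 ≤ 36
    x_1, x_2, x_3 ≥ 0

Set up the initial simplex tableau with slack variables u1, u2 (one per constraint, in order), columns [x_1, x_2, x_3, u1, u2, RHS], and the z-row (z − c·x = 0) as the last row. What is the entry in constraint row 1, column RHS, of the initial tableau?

The RHS of constraint 1 is b_1 = 27.

27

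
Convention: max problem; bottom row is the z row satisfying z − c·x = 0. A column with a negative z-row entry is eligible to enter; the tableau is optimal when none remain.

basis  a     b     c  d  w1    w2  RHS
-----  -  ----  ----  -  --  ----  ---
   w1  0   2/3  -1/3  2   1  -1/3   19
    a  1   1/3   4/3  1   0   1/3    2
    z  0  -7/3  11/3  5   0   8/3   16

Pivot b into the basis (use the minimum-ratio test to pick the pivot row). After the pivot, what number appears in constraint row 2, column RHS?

6

Ratio test on column b — row 1: 19/(2/3) = 57/2; row 2: 2/(1/3) = 6. Minimum is 6 at row 2 (a leaves); pivot element 1/3.
Divide row 2 by 1/3; eliminate column b from the other rows.
In the new row 2, the RHS entry is the old entry divided by the pivot: 2/(1/3) = 6.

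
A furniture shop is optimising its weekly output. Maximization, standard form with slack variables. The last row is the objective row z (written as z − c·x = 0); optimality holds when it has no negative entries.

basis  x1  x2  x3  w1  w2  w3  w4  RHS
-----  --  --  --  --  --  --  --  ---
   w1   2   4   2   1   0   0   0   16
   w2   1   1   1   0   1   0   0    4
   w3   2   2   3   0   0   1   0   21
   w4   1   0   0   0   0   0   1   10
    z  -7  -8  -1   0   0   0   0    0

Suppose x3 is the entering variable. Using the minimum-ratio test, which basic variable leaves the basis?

Column x3 entries and ratios — w1: 16/2 = 8; w2: 4/1 = 4; w3: 21/3 = 7; w4: 0 ≤ 0, skip.
Smallest ratio is 4 in the row of w2, so w2 leaves.

w2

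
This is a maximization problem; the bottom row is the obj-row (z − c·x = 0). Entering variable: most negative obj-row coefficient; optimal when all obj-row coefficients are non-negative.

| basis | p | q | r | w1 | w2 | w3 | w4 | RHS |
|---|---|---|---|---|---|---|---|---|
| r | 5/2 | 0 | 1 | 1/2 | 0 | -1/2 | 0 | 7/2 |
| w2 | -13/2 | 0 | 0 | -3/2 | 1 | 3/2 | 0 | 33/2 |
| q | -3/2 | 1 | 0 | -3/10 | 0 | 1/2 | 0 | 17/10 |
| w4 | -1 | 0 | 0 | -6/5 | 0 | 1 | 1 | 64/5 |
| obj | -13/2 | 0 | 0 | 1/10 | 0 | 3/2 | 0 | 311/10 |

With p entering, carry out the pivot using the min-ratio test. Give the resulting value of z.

Ratio test on column p — row 1: (7/2)/(5/2) = 7/5; row 2: entry -13/2 ≤ 0; row 3: entry -3/2 ≤ 0; row 4: entry -1 ≤ 0. Minimum is 7/5 at row 1 (r leaves); pivot element 5/2.
Pivot on row 1; the obj-row RHS becomes 311/10 − (-13/2)·(7/5) = 201/5.

201/5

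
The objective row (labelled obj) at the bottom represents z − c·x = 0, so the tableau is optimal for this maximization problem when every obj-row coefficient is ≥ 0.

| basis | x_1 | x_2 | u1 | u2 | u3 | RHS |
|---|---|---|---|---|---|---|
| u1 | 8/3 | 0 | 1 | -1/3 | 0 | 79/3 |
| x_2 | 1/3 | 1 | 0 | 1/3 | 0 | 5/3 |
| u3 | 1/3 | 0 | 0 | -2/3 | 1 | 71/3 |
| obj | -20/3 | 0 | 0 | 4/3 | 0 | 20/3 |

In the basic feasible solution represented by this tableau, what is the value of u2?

0

u2 is not in the basis, so in the current basic feasible solution u2 = 0.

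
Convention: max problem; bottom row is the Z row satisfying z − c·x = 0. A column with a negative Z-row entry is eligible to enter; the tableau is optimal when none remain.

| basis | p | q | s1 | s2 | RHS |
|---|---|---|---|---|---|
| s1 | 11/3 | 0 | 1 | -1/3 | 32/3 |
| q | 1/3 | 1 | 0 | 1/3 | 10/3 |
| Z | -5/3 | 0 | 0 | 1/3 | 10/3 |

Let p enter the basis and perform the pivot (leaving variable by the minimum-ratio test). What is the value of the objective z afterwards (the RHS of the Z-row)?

90/11

Ratio test on column p — row 1: (32/3)/(11/3) = 32/11; row 2: (10/3)/(1/3) = 10. Minimum is 32/11 at row 1 (s1 leaves); pivot element 11/3.
Pivot on row 1; the Z-row RHS becomes 10/3 − (-5/3)·(32/11) = 90/11.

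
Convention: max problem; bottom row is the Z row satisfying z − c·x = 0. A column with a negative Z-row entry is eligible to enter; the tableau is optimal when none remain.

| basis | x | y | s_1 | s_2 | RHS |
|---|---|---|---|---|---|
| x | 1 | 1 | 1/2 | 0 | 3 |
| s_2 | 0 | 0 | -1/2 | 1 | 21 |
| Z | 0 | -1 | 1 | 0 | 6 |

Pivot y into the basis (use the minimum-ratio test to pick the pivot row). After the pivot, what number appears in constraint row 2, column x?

Ratio test on column y — row 1: 3/1 = 3; row 2: entry 0 ≤ 0. Minimum is 3 at row 1 (x leaves); pivot element 1.
Divide row 1 by 1; eliminate column y from the other rows.
Row 2 update in column x: 0 − 0·1 = 0.

0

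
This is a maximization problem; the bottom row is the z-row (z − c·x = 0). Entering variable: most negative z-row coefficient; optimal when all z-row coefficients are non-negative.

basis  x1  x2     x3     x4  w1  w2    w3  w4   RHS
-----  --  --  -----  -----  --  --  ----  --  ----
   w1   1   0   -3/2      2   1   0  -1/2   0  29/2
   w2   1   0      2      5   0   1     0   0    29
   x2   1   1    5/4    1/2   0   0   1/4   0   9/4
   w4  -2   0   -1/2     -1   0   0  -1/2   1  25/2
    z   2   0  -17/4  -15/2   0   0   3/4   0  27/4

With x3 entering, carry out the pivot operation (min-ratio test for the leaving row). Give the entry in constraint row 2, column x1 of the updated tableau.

-3/5

Ratio test on column x3 — row 1: entry -3/2 ≤ 0; row 2: 29/2 = 29/2; row 3: (9/4)/(5/4) = 9/5; row 4: entry -1/2 ≤ 0. Minimum is 9/5 at row 3 (x2 leaves); pivot element 5/4.
Divide row 3 by 5/4; eliminate column x3 from the other rows.
Row 2 update in column x1: 1 − 2·(4/5) = -3/5.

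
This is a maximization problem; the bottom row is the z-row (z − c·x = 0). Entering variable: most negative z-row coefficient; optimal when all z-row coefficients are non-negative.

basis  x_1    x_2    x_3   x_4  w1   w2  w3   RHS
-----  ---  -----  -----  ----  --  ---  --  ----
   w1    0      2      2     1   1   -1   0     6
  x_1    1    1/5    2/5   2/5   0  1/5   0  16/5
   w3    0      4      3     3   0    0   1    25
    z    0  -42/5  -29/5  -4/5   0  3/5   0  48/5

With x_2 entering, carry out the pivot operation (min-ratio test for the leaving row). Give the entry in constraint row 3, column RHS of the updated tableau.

13

Ratio test on column x_2 — row 1: 6/2 = 3; row 2: (16/5)/(1/5) = 16; row 3: 25/4 = 25/4. Minimum is 3 at row 1 (w1 leaves); pivot element 2.
Divide row 1 by 2; eliminate column x_2 from the other rows.
Row 3 update in column RHS: 25 − 4·3 = 13.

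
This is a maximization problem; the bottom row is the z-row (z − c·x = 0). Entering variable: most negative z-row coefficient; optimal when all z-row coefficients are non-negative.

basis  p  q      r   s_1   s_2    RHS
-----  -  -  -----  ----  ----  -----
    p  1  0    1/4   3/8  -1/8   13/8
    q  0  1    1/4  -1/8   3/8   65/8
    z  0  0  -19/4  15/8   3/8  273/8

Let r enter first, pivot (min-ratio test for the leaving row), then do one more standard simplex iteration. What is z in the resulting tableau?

Ratio test on column r — row 1: (13/8)/(1/4) = 13/2; row 2: (65/8)/(1/4) = 65/2. Minimum is 13/2 at row 1 (p leaves); pivot element 1/4.
Pivot on row 1; the z-row RHS becomes 273/8 − (-19/4)·(13/2) = 65.
Next entering variable (most negative z-row entry -2): s_2.
Ratio test on column s_2 — row 1: entry -1/2 ≤ 0; row 2: (13/2)/(1/2) = 13. Minimum is 13 at row 2 (q leaves); pivot element 1/2.
After the second pivot the z-row RHS is 65 − (-2)·13 = 91.

91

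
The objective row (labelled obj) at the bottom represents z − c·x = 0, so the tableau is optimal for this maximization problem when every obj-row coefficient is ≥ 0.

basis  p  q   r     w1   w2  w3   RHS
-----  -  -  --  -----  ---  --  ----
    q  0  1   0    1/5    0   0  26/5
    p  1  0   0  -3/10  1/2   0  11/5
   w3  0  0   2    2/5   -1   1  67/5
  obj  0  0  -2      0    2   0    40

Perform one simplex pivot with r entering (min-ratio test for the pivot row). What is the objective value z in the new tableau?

267/5

Ratio test on column r — row 1: entry 0 ≤ 0; row 2: entry 0 ≤ 0; row 3: (67/5)/2 = 67/10. Minimum is 67/10 at row 3 (w3 leaves); pivot element 2.
Pivot on row 3; the obj-row RHS becomes 40 − (-2)·(67/10) = 267/5.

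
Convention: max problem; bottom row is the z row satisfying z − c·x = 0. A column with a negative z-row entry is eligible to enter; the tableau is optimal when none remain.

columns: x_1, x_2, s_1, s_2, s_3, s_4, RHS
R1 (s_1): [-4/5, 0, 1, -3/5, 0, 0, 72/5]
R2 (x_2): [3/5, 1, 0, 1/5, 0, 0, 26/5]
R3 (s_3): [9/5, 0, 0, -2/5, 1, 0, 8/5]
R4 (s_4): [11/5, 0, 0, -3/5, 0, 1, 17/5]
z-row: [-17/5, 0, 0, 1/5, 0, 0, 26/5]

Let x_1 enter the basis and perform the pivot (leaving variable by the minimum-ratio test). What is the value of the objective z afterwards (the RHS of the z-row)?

Ratio test on column x_1 — row 1: entry -4/5 ≤ 0; row 2: (26/5)/(3/5) = 26/3; row 3: (8/5)/(9/5) = 8/9; row 4: (17/5)/(11/5) = 17/11. Minimum is 8/9 at row 3 (s_3 leaves); pivot element 9/5.
Pivot on row 3; the z-row RHS becomes 26/5 − (-17/5)·(8/9) = 74/9.

74/9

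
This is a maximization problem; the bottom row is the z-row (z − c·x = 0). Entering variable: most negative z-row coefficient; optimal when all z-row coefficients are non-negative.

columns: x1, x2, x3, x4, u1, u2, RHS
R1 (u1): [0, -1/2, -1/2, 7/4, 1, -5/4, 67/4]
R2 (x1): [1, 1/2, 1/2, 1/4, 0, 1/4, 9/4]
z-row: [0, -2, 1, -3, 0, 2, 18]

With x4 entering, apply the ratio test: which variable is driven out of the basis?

Column x4 entries and ratios — u1: (67/4)/(7/4) = 67/7; x1: (9/4)/(1/4) = 9.
Smallest ratio is 9 in the row of x1, so x1 leaves.

x1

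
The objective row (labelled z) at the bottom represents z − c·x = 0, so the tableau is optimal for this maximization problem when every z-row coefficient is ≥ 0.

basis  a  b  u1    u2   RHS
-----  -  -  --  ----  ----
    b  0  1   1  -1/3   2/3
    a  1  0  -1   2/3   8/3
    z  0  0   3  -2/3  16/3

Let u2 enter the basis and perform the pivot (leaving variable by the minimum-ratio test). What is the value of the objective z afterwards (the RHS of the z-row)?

8

Ratio test on column u2 — row 1: entry -1/3 ≤ 0; row 2: (8/3)/(2/3) = 4. Minimum is 4 at row 2 (a leaves); pivot element 2/3.
Pivot on row 2; the z-row RHS becomes 16/3 − (-2/3)·4 = 8.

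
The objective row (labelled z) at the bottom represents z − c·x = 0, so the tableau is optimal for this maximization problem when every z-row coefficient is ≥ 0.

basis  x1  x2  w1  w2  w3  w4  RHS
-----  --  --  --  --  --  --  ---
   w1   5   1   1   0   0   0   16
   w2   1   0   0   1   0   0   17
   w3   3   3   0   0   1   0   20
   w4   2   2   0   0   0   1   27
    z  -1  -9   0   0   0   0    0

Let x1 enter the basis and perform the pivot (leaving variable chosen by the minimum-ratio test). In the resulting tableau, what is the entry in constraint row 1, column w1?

1/5

Ratio test on column x1 — row 1: 16/5 = 16/5; row 2: 17/1 = 17; row 3: 20/3 = 20/3; row 4: 27/2 = 27/2. Minimum is 16/5 at row 1 (w1 leaves); pivot element 5.
Divide row 1 by 5; eliminate column x1 from the other rows.
In the new row 1, the w1 entry is the old entry divided by the pivot: 1/5 = 1/5.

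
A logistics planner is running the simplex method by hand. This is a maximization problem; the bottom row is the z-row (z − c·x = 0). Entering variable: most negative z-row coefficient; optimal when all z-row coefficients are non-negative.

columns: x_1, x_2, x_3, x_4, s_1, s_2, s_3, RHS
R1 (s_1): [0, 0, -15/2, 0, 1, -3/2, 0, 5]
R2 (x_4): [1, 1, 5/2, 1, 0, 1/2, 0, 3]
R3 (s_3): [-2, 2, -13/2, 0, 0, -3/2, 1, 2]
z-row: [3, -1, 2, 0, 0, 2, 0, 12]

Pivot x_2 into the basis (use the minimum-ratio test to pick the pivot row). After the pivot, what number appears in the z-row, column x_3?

Ratio test on column x_2 — row 1: entry 0 ≤ 0; row 2: 3/1 = 3; row 3: 2/2 = 1. Minimum is 1 at row 3 (s_3 leaves); pivot element 2.
Divide row 3 by 2; eliminate column x_2 from the other rows.
z-row update in column x_3: 2 − (-1)·(-13/4) = -5/4.

-5/4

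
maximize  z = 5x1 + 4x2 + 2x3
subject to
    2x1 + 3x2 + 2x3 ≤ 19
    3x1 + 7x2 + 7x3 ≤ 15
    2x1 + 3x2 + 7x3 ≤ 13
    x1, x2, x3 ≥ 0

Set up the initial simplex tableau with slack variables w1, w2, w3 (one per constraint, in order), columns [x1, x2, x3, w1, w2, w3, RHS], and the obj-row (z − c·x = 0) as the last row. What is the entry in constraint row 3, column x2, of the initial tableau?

3

Constraint 3 has coefficient 3 on x2.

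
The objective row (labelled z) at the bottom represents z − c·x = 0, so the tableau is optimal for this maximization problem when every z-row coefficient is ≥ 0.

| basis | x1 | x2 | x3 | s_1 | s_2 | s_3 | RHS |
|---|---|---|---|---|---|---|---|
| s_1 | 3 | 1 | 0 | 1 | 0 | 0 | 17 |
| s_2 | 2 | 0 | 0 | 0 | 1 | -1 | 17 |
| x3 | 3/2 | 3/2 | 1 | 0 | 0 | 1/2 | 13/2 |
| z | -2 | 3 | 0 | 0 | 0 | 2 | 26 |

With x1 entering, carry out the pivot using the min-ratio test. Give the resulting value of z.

Ratio test on column x1 — row 1: 17/3 = 17/3; row 2: 17/2 = 17/2; row 3: (13/2)/(3/2) = 13/3. Minimum is 13/3 at row 3 (x3 leaves); pivot element 3/2.
Pivot on row 3; the z-row RHS becomes 26 − (-2)·(13/3) = 104/3.

104/3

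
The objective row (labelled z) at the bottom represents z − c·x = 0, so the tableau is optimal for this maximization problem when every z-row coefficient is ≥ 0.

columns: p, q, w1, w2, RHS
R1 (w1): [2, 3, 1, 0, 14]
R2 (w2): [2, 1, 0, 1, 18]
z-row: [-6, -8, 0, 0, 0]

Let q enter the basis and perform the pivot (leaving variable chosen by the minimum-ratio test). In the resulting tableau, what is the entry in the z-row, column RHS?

Ratio test on column q — row 1: 14/3 = 14/3; row 2: 18/1 = 18. Minimum is 14/3 at row 1 (w1 leaves); pivot element 3.
Divide row 1 by 3; eliminate column q from the other rows.
z-row update in column RHS: 0 − (-8)·(14/3) = 112/3.

112/3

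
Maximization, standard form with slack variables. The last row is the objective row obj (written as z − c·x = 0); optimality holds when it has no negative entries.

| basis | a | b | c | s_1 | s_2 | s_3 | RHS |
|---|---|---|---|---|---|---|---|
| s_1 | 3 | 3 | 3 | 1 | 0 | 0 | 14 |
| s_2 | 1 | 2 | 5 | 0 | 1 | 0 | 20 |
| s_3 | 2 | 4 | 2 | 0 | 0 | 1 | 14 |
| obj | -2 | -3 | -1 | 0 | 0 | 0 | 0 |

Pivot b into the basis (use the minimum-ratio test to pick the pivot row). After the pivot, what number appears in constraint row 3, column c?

1/2

Ratio test on column b — row 1: 14/3 = 14/3; row 2: 20/2 = 10; row 3: 14/4 = 7/2. Minimum is 7/2 at row 3 (s_3 leaves); pivot element 4.
Divide row 3 by 4; eliminate column b from the other rows.
In the new row 3, the c entry is the old entry divided by the pivot: 2/4 = 1/2.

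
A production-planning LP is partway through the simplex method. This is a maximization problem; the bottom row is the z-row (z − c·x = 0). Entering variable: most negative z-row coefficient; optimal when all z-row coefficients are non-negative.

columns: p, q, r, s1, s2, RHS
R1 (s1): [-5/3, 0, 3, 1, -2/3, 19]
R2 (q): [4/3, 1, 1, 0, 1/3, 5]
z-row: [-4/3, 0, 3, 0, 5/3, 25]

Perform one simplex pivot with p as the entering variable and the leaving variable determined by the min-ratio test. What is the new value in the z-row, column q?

1

Ratio test on column p — row 1: entry -5/3 ≤ 0; row 2: 5/(4/3) = 15/4. Minimum is 15/4 at row 2 (q leaves); pivot element 4/3.
Divide row 2 by 4/3; eliminate column p from the other rows.
z-row update in column q: 0 − (-4/3)·(3/4) = 1.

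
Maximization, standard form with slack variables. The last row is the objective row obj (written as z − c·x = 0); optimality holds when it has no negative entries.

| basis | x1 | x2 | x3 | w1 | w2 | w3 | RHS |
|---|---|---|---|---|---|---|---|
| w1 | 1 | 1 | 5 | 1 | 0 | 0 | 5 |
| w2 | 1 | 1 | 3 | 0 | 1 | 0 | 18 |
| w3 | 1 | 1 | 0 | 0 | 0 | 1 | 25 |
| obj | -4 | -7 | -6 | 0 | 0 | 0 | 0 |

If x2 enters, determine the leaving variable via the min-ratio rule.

w1

Column x2 entries and ratios — w1: 5/1 = 5; w2: 18/1 = 18; w3: 25/1 = 25.
Smallest ratio is 5 in the row of w1, so w1 leaves.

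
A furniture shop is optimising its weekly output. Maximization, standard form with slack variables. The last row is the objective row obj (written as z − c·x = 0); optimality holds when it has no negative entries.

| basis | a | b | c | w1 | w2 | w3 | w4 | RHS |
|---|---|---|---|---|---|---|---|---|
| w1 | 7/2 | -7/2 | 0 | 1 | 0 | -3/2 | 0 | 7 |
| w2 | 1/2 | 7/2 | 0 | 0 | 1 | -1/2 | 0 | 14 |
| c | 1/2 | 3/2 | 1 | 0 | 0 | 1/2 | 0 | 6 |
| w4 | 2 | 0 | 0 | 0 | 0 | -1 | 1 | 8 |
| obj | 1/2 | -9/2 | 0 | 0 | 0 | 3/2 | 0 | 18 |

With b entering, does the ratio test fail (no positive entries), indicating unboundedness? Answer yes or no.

Column b has positive entries in row(s) 2, 3, so the ratio test bounds it — not unbounded.

no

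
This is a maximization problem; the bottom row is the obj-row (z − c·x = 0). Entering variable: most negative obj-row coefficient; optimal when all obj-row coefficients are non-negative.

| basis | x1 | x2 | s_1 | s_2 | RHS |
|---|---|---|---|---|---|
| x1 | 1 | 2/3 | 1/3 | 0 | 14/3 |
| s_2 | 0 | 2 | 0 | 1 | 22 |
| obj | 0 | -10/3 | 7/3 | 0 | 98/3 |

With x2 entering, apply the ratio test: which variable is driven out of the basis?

Column x2 entries and ratios — x1: (14/3)/(2/3) = 7; s_2: 22/2 = 11.
Smallest ratio is 7 in the row of x1, so x1 leaves.

x1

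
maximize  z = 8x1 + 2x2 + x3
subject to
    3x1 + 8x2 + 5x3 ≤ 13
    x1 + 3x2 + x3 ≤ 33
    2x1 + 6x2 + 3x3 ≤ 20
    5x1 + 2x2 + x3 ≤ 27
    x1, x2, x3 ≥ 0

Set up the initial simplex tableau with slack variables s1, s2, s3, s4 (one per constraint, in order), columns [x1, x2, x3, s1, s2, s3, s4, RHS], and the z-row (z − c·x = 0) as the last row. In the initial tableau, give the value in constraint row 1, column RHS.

13

The RHS of constraint 1 is b_1 = 13.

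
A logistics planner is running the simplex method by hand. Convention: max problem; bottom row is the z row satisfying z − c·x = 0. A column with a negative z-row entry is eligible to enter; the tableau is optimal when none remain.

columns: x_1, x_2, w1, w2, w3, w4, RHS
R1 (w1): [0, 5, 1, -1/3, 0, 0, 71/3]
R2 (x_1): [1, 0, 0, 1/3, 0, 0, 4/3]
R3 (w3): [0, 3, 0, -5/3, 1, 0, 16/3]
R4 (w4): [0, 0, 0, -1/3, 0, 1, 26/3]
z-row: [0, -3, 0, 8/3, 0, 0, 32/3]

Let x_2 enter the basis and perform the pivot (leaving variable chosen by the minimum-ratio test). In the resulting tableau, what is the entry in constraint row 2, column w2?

Ratio test on column x_2 — row 1: (71/3)/5 = 71/15; row 2: entry 0 ≤ 0; row 3: (16/3)/3 = 16/9; row 4: entry 0 ≤ 0. Minimum is 16/9 at row 3 (w3 leaves); pivot element 3.
Divide row 3 by 3; eliminate column x_2 from the other rows.
Row 2 update in column w2: 1/3 − 0·(-5/9) = 1/3.

1/3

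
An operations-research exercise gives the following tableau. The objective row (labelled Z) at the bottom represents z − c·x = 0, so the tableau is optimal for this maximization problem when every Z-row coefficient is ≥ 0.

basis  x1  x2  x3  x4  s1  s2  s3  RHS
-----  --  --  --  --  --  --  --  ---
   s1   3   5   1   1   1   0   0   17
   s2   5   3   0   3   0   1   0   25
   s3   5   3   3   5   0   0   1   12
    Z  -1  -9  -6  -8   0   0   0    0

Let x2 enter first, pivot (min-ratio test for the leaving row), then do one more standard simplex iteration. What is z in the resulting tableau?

Ratio test on column x2 — row 1: 17/5 = 17/5; row 2: 25/3 = 25/3; row 3: 12/3 = 4. Minimum is 17/5 at row 1 (s1 leaves); pivot element 5.
Pivot on row 1; the Z-row RHS becomes 0 − (-9)·(17/5) = 153/5.
Next entering variable (most negative Z-row entry -31/5): x4.
Ratio test on column x4 — row 1: (17/5)/(1/5) = 17; row 2: (74/5)/(12/5) = 37/6; row 3: (9/5)/(22/5) = 9/22. Minimum is 9/22 at row 3 (s3 leaves); pivot element 22/5.
After the second pivot the Z-row RHS is 153/5 − (-31/5)·(9/22) = 729/22.

729/22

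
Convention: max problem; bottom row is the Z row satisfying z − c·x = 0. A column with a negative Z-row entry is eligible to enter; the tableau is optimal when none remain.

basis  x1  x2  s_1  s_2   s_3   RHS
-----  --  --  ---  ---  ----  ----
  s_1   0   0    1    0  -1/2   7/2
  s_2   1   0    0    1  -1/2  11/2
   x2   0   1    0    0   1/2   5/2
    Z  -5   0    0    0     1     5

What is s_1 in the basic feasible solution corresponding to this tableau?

7/2

s_1 is basic (row 1); its value is the RHS of that row, 7/2.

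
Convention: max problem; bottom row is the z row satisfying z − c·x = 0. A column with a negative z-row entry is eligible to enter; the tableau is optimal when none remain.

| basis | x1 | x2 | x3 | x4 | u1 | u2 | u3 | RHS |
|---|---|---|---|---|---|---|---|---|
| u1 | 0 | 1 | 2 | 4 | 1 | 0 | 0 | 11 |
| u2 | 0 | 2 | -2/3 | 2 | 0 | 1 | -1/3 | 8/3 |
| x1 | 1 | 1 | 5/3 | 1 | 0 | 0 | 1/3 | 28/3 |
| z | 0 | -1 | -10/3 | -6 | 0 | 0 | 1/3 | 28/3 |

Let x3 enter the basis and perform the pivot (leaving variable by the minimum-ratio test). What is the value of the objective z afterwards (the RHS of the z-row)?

83/3

Ratio test on column x3 — row 1: 11/2 = 11/2; row 2: entry -2/3 ≤ 0; row 3: (28/3)/(5/3) = 28/5. Minimum is 11/2 at row 1 (u1 leaves); pivot element 2.
Pivot on row 1; the z-row RHS becomes 28/3 − (-10/3)·(11/2) = 83/3.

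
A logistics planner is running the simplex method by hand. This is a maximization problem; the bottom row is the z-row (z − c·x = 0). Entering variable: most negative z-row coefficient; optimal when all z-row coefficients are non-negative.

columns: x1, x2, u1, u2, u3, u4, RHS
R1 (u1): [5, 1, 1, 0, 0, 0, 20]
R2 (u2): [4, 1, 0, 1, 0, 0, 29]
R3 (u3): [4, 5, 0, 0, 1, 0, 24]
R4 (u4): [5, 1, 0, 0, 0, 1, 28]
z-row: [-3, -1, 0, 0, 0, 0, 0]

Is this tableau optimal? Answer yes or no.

The z-row has a negative entry -3 in column x1, so it is not optimal.

no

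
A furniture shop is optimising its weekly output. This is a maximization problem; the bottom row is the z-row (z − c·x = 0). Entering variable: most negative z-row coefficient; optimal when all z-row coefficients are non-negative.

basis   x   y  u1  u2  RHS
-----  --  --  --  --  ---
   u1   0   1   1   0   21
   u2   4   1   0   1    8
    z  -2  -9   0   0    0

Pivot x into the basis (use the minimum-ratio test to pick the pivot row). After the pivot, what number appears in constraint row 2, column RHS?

Ratio test on column x — row 1: entry 0 ≤ 0; row 2: 8/4 = 2. Minimum is 2 at row 2 (u2 leaves); pivot element 4.
Divide row 2 by 4; eliminate column x from the other rows.
In the new row 2, the RHS entry is the old entry divided by the pivot: 8/4 = 2.

2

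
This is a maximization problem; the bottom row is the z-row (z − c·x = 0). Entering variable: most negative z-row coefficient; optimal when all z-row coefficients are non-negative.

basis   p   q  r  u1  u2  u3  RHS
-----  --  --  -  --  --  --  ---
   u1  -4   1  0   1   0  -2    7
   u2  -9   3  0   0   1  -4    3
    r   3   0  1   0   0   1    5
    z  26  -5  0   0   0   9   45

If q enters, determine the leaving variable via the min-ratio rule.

u2

Column q entries and ratios — u1: 7/1 = 7; u2: 3/3 = 1; r: 0 ≤ 0, skip.
Smallest ratio is 1 in the row of u2, so u2 leaves.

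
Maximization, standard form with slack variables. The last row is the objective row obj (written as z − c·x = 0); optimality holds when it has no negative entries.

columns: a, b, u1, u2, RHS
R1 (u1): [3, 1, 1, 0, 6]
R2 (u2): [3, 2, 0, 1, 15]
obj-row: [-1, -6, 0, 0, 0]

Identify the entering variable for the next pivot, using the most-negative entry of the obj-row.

b

Negative obj-row entries: a: -1, b: -6.
The most negative is -6 in column b, so b enters.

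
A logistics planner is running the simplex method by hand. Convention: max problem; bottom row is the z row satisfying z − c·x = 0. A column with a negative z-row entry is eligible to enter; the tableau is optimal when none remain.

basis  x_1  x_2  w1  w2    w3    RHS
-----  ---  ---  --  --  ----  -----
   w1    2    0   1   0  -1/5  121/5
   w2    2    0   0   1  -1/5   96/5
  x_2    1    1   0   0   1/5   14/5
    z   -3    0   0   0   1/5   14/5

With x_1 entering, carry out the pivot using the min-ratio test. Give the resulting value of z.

Ratio test on column x_1 — row 1: (121/5)/2 = 121/10; row 2: (96/5)/2 = 48/5; row 3: (14/5)/1 = 14/5. Minimum is 14/5 at row 3 (x_2 leaves); pivot element 1.
Pivot on row 3; the z-row RHS becomes 14/5 − (-3)·(14/5) = 56/5.

56/5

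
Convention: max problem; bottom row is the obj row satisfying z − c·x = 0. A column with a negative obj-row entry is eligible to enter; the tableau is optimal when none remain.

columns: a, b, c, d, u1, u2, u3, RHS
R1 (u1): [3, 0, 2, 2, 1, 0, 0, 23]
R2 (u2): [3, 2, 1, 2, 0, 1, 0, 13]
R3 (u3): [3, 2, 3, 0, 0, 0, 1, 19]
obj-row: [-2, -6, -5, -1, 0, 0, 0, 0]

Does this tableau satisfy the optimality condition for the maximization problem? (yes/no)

The obj-row has a negative entry -6 in column b, so it is not optimal.

no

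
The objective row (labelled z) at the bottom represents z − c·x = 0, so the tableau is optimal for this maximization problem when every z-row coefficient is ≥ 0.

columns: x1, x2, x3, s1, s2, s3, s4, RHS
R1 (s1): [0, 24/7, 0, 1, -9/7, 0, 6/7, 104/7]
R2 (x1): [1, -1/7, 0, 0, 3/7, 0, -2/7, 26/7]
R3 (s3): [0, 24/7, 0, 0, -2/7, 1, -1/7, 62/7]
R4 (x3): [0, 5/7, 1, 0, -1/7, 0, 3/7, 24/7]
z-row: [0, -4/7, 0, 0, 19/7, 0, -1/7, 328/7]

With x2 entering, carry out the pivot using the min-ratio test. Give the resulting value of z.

Ratio test on column x2 — row 1: (104/7)/(24/7) = 13/3; row 2: entry -1/7 ≤ 0; row 3: (62/7)/(24/7) = 31/12; row 4: (24/7)/(5/7) = 24/5. Minimum is 31/12 at row 3 (s3 leaves); pivot element 24/7.
Pivot on row 3; the z-row RHS becomes 328/7 − (-4/7)·(31/12) = 145/3.

145/3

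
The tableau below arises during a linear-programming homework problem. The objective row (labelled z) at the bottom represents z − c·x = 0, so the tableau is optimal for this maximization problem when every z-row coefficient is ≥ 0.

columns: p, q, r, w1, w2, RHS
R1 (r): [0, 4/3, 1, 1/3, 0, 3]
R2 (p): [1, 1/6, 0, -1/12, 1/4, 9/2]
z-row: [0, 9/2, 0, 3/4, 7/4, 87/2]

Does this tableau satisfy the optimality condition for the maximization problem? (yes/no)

Every z-row coefficient is ≥ 0, so the tableau is optimal.

yes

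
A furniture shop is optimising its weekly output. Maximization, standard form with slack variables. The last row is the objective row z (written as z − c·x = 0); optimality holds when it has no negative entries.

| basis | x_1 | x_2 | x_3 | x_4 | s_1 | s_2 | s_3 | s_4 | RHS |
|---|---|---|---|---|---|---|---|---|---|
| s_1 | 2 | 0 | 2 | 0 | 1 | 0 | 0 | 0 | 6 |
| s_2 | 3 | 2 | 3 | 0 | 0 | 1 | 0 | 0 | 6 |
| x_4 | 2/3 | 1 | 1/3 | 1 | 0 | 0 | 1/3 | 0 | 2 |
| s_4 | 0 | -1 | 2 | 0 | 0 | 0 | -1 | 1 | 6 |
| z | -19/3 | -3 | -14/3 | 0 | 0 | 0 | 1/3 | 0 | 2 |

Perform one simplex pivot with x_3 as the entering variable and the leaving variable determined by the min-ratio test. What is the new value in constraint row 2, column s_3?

Ratio test on column x_3 — row 1: 6/2 = 3; row 2: 6/3 = 2; row 3: 2/(1/3) = 6; row 4: 6/2 = 3. Minimum is 2 at row 2 (s_2 leaves); pivot element 3.
Divide row 2 by 3; eliminate column x_3 from the other rows.
In the new row 2, the s_3 entry is the old entry divided by the pivot: 0/3 = 0.

0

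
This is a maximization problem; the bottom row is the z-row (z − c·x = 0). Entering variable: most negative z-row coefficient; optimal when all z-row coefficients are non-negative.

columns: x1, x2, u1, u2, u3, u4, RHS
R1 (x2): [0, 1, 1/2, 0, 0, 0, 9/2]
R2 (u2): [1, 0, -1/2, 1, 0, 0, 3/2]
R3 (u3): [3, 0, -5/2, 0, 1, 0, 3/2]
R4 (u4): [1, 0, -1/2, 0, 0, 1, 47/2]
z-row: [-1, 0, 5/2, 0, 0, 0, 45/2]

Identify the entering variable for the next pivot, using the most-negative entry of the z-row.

x1

Negative z-row entries: x1: -1.
The most negative is -1 in column x1, so x1 enters.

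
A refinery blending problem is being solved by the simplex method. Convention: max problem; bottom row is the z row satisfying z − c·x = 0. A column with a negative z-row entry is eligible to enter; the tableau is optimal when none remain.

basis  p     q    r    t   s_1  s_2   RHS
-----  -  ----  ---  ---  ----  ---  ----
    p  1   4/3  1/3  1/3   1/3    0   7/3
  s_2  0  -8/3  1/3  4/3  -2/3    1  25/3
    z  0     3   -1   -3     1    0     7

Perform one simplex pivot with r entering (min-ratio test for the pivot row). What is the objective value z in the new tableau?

Ratio test on column r — row 1: (7/3)/(1/3) = 7; row 2: (25/3)/(1/3) = 25. Minimum is 7 at row 1 (p leaves); pivot element 1/3.
Pivot on row 1; the z-row RHS becomes 7 − (-1)·7 = 14.

14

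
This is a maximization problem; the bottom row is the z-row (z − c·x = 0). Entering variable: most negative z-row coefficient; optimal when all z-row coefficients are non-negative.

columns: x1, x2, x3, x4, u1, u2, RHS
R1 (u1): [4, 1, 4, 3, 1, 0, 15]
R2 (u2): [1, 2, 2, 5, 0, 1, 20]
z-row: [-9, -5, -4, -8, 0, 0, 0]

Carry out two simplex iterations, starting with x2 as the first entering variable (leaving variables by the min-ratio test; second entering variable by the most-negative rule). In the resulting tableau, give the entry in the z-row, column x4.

38/7

Ratio test on column x2 — row 1: 15/1 = 15; row 2: 20/2 = 10. Minimum is 10 at row 2 (u2 leaves); pivot element 2.
Divide row 2 by 2; eliminate column x2 from the other rows.
Second iteration: most negative z-row entry is -13/2 in column x1, so x1 enters.
Ratio test on column x1 — row 1: 5/(7/2) = 10/7; row 2: 10/(1/2) = 20. Minimum is 10/7 at row 1 (u1 leaves); pivot element 7/2.
Divide row 1 by 7/2; eliminate column x1 from the other rows.
After both pivots, the entry at the z-row, column x4 is 38/7.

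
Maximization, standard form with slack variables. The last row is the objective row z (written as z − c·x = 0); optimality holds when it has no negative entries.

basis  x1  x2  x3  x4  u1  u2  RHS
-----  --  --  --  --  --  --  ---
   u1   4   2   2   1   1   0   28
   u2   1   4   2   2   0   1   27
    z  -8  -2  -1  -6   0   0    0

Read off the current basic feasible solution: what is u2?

27

u2 is basic (row 2); its value is the RHS of that row, 27.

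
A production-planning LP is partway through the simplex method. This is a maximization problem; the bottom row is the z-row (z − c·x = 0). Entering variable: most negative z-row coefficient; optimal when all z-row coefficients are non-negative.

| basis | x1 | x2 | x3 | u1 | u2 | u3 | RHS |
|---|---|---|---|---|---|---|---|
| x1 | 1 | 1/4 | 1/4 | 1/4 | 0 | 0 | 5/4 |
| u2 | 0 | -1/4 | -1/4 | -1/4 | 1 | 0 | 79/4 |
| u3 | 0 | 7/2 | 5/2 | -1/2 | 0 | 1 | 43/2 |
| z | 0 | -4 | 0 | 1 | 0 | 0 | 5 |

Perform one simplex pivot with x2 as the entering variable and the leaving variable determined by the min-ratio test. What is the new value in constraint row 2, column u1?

0

Ratio test on column x2 — row 1: (5/4)/(1/4) = 5; row 2: entry -1/4 ≤ 0; row 3: (43/2)/(7/2) = 43/7. Minimum is 5 at row 1 (x1 leaves); pivot element 1/4.
Divide row 1 by 1/4; eliminate column x2 from the other rows.
Row 2 update in column u1: -1/4 − (-1/4)·1 = 0.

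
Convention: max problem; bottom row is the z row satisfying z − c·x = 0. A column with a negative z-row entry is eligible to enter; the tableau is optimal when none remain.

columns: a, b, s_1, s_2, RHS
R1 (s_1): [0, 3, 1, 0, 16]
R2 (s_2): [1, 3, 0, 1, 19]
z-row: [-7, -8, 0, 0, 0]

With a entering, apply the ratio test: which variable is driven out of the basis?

Column a entries and ratios — s_1: 0 ≤ 0, skip; s_2: 19/1 = 19.
Smallest ratio is 19 in the row of s_2, so s_2 leaves.

s_2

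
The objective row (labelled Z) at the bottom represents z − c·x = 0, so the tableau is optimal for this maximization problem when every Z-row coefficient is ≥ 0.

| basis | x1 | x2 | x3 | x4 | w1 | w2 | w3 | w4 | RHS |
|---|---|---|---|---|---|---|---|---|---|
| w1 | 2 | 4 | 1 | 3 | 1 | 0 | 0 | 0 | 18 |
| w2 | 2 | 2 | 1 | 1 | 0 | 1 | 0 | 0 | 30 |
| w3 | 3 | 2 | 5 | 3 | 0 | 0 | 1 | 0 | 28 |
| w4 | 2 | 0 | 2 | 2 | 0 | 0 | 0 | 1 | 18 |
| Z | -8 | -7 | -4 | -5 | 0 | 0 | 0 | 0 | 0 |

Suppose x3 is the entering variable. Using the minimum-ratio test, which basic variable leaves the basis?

w3

Column x3 entries and ratios — w1: 18/1 = 18; w2: 30/1 = 30; w3: 28/5 = 28/5; w4: 18/2 = 9.
Smallest ratio is 28/5 in the row of w3, so w3 leaves.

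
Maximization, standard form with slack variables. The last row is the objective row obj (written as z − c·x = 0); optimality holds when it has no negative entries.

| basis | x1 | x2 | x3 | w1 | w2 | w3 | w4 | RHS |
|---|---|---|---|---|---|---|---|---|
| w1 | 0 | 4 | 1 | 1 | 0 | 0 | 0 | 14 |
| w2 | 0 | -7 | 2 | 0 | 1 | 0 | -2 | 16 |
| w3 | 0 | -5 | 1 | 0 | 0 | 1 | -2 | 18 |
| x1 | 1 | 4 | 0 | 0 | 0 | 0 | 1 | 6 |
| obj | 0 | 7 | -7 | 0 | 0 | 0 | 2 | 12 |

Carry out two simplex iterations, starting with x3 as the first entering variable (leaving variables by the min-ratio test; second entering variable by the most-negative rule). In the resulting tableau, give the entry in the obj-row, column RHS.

82

Ratio test on column x3 — row 1: 14/1 = 14; row 2: 16/2 = 8; row 3: 18/1 = 18; row 4: entry 0 ≤ 0. Minimum is 8 at row 2 (w2 leaves); pivot element 2.
Divide row 2 by 2; eliminate column x3 from the other rows.
Second iteration: most negative obj-row entry is -35/2 in column x2, so x2 enters.
Ratio test on column x2 — row 1: 6/(15/2) = 4/5; row 2: entry -7/2 ≤ 0; row 3: entry -3/2 ≤ 0; row 4: 6/4 = 3/2. Minimum is 4/5 at row 1 (w1 leaves); pivot element 15/2.
Divide row 1 by 15/2; eliminate column x2 from the other rows.
After both pivots, the entry at the obj-row, column RHS is 82.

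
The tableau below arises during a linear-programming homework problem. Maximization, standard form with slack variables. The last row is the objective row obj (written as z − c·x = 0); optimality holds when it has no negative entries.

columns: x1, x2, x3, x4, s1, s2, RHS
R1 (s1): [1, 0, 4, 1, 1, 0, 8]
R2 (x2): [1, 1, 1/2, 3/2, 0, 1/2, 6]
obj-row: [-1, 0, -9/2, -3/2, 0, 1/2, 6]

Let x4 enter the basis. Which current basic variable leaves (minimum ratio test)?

x2

Column x4 entries and ratios — s1: 8/1 = 8; x2: 6/(3/2) = 4.
Smallest ratio is 4 in the row of x2, so x2 leaves.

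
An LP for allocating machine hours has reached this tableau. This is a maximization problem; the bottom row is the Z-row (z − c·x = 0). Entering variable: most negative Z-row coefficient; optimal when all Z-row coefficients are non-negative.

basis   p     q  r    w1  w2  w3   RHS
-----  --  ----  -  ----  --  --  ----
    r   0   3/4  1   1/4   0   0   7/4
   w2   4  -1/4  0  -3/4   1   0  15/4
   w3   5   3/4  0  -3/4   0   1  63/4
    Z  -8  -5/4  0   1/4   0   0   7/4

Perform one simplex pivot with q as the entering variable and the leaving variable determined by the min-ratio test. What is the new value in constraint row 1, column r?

Ratio test on column q — row 1: (7/4)/(3/4) = 7/3; row 2: entry -1/4 ≤ 0; row 3: (63/4)/(3/4) = 21. Minimum is 7/3 at row 1 (r leaves); pivot element 3/4.
Divide row 1 by 3/4; eliminate column q from the other rows.
In the new row 1, the r entry is the old entry divided by the pivot: 1/(3/4) = 4/3.

4/3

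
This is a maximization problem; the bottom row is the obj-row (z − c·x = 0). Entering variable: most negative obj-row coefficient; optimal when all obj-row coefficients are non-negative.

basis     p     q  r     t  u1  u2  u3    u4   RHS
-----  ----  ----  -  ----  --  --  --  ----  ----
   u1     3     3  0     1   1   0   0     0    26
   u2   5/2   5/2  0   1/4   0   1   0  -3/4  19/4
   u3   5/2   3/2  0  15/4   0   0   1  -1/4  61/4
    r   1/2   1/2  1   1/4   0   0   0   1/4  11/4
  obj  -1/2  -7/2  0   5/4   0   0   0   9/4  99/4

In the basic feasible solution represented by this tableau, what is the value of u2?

19/4

u2 is basic (row 2); its value is the RHS of that row, 19/4.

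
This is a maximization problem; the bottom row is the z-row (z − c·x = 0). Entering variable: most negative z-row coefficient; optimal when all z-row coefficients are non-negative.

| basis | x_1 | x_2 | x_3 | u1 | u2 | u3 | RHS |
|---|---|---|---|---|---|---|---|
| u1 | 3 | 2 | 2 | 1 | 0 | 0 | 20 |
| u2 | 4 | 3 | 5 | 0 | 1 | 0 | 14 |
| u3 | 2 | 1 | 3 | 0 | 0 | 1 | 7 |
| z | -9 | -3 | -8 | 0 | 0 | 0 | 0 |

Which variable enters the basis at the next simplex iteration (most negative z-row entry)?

x_1

Negative z-row entries: x_1: -9, x_2: -3, x_3: -8.
The most negative is -9 in column x_1, so x_1 enters.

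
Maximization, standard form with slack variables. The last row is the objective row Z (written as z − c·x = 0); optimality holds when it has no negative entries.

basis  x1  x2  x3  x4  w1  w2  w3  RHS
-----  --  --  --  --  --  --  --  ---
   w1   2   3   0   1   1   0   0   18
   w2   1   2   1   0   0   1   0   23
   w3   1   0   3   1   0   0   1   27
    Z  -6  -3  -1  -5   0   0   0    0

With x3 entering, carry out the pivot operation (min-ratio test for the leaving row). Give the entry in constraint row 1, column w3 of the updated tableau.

Ratio test on column x3 — row 1: entry 0 ≤ 0; row 2: 23/1 = 23; row 3: 27/3 = 9. Minimum is 9 at row 3 (w3 leaves); pivot element 3.
Divide row 3 by 3; eliminate column x3 from the other rows.
Row 1 update in column w3: 0 − 0·(1/3) = 0.

0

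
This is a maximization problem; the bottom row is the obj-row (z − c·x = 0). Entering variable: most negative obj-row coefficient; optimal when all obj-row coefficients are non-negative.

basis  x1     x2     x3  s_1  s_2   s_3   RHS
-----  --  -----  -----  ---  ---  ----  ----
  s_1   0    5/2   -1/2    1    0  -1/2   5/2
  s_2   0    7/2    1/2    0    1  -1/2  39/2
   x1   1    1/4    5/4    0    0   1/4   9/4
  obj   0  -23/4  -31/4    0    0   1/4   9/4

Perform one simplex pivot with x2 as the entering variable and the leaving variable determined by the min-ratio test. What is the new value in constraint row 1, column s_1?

2/5

Ratio test on column x2 — row 1: (5/2)/(5/2) = 1; row 2: (39/2)/(7/2) = 39/7; row 3: (9/4)/(1/4) = 9. Minimum is 1 at row 1 (s_1 leaves); pivot element 5/2.
Divide row 1 by 5/2; eliminate column x2 from the other rows.
In the new row 1, the s_1 entry is the old entry divided by the pivot: 1/(5/2) = 2/5.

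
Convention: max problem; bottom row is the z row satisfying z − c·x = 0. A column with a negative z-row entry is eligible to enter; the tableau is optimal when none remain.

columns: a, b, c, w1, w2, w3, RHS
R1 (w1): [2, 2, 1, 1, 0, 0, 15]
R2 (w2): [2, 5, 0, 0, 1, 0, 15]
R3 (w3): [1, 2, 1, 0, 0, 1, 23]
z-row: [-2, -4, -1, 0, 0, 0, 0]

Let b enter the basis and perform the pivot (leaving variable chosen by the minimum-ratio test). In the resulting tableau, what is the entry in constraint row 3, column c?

Ratio test on column b — row 1: 15/2 = 15/2; row 2: 15/5 = 3; row 3: 23/2 = 23/2. Minimum is 3 at row 2 (w2 leaves); pivot element 5.
Divide row 2 by 5; eliminate column b from the other rows.
Row 3 update in column c: 1 − 2·0 = 1.

1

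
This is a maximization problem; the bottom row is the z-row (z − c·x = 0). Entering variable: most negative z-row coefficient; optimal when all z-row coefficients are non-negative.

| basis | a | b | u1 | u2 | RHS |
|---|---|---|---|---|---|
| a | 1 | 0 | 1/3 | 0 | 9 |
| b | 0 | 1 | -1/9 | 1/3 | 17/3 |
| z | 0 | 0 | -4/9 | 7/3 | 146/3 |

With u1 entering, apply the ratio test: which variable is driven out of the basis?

Column u1 entries and ratios — a: 9/(1/3) = 27; b: -1/9 ≤ 0, skip.
Smallest ratio is 27 in the row of a, so a leaves.

a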